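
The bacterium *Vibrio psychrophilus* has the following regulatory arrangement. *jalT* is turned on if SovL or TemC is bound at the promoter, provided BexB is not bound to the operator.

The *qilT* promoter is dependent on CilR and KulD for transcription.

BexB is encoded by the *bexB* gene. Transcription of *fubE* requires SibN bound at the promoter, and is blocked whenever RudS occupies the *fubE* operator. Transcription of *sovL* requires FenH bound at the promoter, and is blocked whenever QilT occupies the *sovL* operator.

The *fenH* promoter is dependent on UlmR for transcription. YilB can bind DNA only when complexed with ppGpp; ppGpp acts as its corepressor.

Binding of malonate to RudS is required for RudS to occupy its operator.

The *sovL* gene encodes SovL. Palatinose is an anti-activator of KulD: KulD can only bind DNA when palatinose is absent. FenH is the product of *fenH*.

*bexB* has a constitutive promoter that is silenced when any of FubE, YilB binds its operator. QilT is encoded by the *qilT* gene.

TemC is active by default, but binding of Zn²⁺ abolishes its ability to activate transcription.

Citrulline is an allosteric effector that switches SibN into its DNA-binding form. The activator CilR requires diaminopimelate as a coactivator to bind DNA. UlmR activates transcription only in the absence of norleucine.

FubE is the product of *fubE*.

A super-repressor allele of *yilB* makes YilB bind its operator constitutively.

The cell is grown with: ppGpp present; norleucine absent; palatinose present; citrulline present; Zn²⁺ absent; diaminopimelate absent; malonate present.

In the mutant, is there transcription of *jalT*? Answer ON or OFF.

ON

Citrulline is present, so SibN is active.
Malonate is present, so RudS is active.
With repressor RudS bound, *fubE* is not transcribed.
So FubE is not produced.
YilB is constitutively active in this strain.
With repressor YilB bound, *bexB* is not transcribed.
So BexB is not produced.
Norleucine is absent, so UlmR is active.
No repressor is bound and UlmR is active, so *fenH* is transcribed.
So FenH is produced and active.
Diaminopimelate is absent, so CilR is inactive.
Palatinose is present, so KulD is inactive.
Required activator CilR is absent, so *qilT* is not transcribed.
So QilT is not produced.
No repressor is bound and FenH is active, so *sovL* is transcribed.
So SovL is produced and active.
Zn²⁺ is absent, so TemC is active.
Activator SovL is present, so *jalT* is transcribed.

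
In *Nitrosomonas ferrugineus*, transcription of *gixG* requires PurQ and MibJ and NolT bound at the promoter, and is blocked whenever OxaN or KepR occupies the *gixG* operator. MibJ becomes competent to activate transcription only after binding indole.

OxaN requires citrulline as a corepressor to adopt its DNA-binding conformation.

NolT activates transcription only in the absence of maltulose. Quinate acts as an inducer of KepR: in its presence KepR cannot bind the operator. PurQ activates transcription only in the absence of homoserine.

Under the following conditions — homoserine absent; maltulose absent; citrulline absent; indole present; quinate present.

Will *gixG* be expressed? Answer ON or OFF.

ON

Homoserine is absent, so PurQ is active.
Citrulline is absent, so OxaN is inactive.
Indole is present, so MibJ is active.
Maltulose is absent, so NolT is active.
Quinate is present, so KepR is inactive.
No repressor is bound and PurQ and MibJ and NolT are active, so *gixG* is transcribed.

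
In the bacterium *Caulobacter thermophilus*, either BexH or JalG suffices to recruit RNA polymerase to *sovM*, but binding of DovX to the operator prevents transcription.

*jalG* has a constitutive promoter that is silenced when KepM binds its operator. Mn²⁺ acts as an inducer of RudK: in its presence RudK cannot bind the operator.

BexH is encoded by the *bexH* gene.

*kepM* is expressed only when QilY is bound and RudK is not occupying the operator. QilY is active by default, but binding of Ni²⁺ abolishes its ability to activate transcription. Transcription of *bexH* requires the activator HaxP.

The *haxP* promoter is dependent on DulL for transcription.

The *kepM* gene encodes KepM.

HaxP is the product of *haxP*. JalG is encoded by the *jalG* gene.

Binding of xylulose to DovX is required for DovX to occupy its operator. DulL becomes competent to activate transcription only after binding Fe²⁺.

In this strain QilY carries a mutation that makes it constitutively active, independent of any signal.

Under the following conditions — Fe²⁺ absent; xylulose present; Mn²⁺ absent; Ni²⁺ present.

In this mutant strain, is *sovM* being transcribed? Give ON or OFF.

Fe²⁺ is absent, so DulL is inactive.
Required activator DulL is absent, so *haxP* is not transcribed.
So HaxP is not produced.
Required activator HaxP is absent, so *bexH* is not transcribed.
So BexH is not produced.
QilY is constitutively active in this strain.
Mn²⁺ is absent, so RudK is active.
With repressor RudK bound, *kepM* is not transcribed.
So KepM is not produced.
With no repressor bound, *jalG* is transcribed.
So JalG is produced and active.
Xylulose is present, so DovX is active.
With repressor DovX bound, *sovM* is not transcribed.

OFF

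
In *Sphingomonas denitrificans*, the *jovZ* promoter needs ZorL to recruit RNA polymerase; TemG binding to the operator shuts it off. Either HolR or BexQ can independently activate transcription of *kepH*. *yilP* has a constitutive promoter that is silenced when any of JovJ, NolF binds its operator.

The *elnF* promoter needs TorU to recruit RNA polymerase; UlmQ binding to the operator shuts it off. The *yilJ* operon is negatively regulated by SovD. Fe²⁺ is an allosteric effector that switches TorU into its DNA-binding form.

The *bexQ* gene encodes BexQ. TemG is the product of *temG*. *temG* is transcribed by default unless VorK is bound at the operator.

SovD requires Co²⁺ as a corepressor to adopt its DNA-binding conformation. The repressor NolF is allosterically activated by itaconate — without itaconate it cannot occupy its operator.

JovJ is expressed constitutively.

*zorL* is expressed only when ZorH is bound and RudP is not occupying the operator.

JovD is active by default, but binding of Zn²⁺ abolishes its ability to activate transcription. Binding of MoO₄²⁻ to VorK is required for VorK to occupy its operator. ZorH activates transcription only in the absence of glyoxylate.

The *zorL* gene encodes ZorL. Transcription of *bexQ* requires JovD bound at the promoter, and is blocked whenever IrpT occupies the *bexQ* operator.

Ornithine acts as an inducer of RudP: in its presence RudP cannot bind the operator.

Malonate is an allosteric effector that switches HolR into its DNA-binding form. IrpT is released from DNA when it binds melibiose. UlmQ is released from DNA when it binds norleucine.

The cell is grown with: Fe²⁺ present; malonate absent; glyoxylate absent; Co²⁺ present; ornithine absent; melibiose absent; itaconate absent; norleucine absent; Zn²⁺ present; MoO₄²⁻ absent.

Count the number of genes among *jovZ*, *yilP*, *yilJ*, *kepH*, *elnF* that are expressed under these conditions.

Ornithine is absent, so RudP is active.
Glyoxylate is absent, so ZorH is active.
With repressor RudP bound, *zorL* is not transcribed.
So ZorL is not produced.
MoO₄²⁻ is absent, so VorK is inactive.
With no repressor bound, *temG* is transcribed.
So TemG is produced and active.
With repressor TemG bound, *jovZ* is not transcribed.
→ *jovZ* is OFF.
JovJ is produced constitutively and is active.
Itaconate is absent, so NolF is inactive.
With repressor JovJ bound, *yilP* is not transcribed.
→ *yilP* is OFF.
Co²⁺ is present, so SovD is active.
With repressor SovD bound, *yilJ* is not transcribed.
→ *yilJ* is OFF.
Malonate is absent, so HolR is inactive.
Melibiose is absent, so IrpT is active.
Zn²⁺ is present, so JovD is inactive.
With repressor IrpT bound, *bexQ* is not transcribed.
So BexQ is not produced.
No activator is available at the *kepH* promoter, so *kepH* is not transcribed.
→ *kepH* is OFF.
Fe²⁺ is present, so TorU is active.
Norleucine is absent, so UlmQ is active.
With repressor UlmQ bound, *elnF* is not transcribed.
→ *elnF* is OFF.
0 of the 5 genes are transcribed.

0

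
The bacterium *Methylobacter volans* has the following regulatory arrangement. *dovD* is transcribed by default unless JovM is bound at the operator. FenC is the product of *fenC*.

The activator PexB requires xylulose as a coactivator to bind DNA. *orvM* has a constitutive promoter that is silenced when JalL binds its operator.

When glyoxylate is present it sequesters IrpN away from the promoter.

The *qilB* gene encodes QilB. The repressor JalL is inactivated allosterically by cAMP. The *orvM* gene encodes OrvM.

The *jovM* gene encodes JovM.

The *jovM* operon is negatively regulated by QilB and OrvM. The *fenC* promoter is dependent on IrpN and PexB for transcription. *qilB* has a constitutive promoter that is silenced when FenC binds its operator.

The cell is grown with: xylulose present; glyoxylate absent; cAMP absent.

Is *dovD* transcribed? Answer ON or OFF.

Glyoxylate is absent, so IrpN is active.
Xylulose is present, so PexB is active.
No repressor is bound and IrpN and PexB are active, so *fenC* is transcribed.
So FenC is produced and active.
With repressor FenC bound, *qilB* is not transcribed.
So QilB is not produced.
cAMP is absent, so JalL is active.
With repressor JalL bound, *orvM* is not transcribed.
So OrvM is not produced.
With no repressor bound, *jovM* is transcribed.
So JovM is produced and active.
With repressor JovM bound, *dovD* is not transcribed.

OFF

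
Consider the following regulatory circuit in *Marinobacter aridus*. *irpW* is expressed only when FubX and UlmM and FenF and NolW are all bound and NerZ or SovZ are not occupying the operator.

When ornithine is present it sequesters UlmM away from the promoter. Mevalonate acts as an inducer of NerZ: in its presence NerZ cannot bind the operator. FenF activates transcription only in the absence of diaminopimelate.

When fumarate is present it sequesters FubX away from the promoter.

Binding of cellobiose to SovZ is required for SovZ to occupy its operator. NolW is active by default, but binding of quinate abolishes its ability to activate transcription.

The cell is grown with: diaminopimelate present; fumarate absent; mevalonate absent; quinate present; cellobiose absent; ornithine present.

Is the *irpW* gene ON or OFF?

Mevalonate is absent, so NerZ is active.
Fumarate is absent, so FubX is active.
Ornithine is present, so UlmM is inactive.
Diaminopimelate is present, so FenF is inactive.
Quinate is present, so NolW is inactive.
Cellobiose is absent, so SovZ is inactive.
With repressor NerZ bound, *irpW* is not transcribed.

OFF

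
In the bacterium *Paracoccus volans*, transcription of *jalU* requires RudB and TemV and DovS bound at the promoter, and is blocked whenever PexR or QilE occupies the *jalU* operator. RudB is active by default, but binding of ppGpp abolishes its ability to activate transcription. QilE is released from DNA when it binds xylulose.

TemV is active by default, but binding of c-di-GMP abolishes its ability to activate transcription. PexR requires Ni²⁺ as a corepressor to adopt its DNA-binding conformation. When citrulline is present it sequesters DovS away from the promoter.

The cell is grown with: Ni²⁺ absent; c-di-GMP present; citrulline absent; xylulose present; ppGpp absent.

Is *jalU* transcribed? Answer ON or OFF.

OFF

Ni²⁺ is absent, so PexR is inactive.
ppGpp is absent, so RudB is active.
c-di-GMP is present, so TemV is inactive.
Citrulline is absent, so DovS is active.
Xylulose is present, so QilE is inactive.
Required activator TemV is absent, so *jalU* is not transcribed.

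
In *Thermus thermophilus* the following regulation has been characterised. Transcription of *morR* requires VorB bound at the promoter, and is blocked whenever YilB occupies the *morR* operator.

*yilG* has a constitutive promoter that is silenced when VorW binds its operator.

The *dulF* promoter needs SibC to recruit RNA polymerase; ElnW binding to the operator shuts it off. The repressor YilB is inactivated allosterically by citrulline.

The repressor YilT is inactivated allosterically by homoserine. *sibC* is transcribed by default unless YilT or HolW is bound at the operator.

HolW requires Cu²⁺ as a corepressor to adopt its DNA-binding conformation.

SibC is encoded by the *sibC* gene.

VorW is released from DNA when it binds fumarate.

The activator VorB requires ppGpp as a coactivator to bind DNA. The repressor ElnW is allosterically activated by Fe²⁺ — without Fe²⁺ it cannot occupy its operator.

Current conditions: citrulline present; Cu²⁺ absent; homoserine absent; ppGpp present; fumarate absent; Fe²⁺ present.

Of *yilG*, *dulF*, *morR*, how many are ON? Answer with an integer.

1

Fumarate is absent, so VorW is active.
With repressor VorW bound, *yilG* is not transcribed.
→ *yilG* is OFF.
Fe²⁺ is present, so ElnW is active.
Homoserine is absent, so YilT is active.
Cu²⁺ is absent, so HolW is inactive.
With repressor YilT bound, *sibC* is not transcribed.
So SibC is not produced.
With repressor ElnW bound, *dulF* is not transcribed.
→ *dulF* is OFF.
Citrulline is present, so YilB is inactive.
ppGpp is present, so VorB is active.
No repressor is bound and VorB is active, so *morR* is transcribed.
→ *morR* is ON.
1 of the 3 genes is transcribed.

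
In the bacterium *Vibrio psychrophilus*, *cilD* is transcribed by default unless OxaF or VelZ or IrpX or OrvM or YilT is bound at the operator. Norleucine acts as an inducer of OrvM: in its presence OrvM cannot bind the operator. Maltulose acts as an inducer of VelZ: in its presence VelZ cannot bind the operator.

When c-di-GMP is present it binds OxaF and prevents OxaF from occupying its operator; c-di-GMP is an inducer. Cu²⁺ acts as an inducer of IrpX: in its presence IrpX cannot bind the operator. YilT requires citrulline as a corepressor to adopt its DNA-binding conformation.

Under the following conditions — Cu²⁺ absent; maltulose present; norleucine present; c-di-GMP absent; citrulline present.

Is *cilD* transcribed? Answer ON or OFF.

OFF

c-di-GMP is absent, so OxaF is active.
Maltulose is present, so VelZ is inactive.
Cu²⁺ is absent, so IrpX is active.
Norleucine is present, so OrvM is inactive.
Citrulline is present, so YilT is active.
With repressor OxaF bound, *cilD* is not transcribed.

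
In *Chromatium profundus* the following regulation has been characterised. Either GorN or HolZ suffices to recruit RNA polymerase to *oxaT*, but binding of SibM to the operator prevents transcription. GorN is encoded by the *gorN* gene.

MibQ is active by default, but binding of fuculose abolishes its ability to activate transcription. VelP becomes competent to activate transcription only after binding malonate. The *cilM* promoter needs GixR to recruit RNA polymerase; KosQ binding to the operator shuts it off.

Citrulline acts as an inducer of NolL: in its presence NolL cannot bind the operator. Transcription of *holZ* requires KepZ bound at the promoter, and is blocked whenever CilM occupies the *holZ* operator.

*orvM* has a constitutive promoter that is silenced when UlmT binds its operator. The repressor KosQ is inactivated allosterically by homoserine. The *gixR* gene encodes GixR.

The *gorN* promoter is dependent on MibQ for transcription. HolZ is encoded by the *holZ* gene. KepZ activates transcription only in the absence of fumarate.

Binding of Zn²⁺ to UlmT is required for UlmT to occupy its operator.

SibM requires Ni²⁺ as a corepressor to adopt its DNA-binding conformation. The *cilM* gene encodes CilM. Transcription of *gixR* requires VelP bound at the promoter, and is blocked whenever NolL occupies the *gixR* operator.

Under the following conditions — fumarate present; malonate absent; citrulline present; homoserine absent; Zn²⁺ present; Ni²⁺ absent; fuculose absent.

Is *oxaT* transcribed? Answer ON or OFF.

Ni²⁺ is absent, so SibM is inactive.
Fuculose is absent, so MibQ is active.
No repressor is bound and MibQ is active, so *gorN* is transcribed.
So GorN is produced and active.
Malonate is absent, so VelP is inactive.
Citrulline is present, so NolL is inactive.
Required activator VelP is absent, so *gixR* is not transcribed.
So GixR is not produced.
Homoserine is absent, so KosQ is active.
With repressor KosQ bound, *cilM* is not transcribed.
So CilM is not produced.
Fumarate is present, so KepZ is inactive.
Required activator KepZ is absent, so *holZ* is not transcribed.
So HolZ is not produced.
Activator GorN is present, so *oxaT* is transcribed.

ON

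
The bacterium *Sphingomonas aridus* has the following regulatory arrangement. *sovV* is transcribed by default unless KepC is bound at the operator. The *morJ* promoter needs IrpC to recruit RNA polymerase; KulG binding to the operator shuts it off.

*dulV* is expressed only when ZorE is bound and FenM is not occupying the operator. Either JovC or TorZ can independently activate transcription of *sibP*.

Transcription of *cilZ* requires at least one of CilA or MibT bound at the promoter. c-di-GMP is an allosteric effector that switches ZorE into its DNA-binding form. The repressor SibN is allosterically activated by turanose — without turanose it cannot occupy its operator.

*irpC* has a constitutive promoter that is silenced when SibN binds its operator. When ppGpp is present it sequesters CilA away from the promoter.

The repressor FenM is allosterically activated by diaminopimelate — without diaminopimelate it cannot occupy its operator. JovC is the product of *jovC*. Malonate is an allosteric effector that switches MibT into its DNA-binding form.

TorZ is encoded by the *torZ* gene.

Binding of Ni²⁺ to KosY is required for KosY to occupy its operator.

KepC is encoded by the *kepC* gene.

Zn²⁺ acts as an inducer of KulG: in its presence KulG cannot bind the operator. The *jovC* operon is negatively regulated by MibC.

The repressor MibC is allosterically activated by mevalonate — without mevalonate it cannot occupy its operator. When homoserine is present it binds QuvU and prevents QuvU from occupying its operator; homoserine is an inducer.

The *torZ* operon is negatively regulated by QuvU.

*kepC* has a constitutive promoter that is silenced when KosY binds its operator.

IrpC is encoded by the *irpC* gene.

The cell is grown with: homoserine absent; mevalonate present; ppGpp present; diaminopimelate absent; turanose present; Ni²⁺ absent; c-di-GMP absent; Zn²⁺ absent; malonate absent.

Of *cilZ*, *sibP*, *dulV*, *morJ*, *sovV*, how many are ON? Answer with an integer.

0

ppGpp is present, so CilA is inactive.
Malonate is absent, so MibT is inactive.
No activator is available at the *cilZ* promoter, so *cilZ* is not transcribed.
→ *cilZ* is OFF.
Mevalonate is present, so MibC is active.
With repressor MibC bound, *jovC* is not transcribed.
So JovC is not produced.
Homoserine is absent, so QuvU is active.
With repressor QuvU bound, *torZ* is not transcribed.
So TorZ is not produced.
No activator is available at the *sibP* promoter, so *sibP* is not transcribed.
→ *sibP* is OFF.
c-di-GMP is absent, so ZorE is inactive.
Diaminopimelate is absent, so FenM is inactive.
Required activator ZorE is absent, so *dulV* is not transcribed.
→ *dulV* is OFF.
Turanose is present, so SibN is active.
With repressor SibN bound, *irpC* is not transcribed.
So IrpC is not produced.
Zn²⁺ is absent, so KulG is active.
With repressor KulG bound, *morJ* is not transcribed.
→ *morJ* is OFF.
Ni²⁺ is absent, so KosY is inactive.
With no repressor bound, *kepC* is transcribed.
So KepC is produced and active.
With repressor KepC bound, *sovV* is not transcribed.
→ *sovV* is OFF.
0 of the 5 genes are transcribed.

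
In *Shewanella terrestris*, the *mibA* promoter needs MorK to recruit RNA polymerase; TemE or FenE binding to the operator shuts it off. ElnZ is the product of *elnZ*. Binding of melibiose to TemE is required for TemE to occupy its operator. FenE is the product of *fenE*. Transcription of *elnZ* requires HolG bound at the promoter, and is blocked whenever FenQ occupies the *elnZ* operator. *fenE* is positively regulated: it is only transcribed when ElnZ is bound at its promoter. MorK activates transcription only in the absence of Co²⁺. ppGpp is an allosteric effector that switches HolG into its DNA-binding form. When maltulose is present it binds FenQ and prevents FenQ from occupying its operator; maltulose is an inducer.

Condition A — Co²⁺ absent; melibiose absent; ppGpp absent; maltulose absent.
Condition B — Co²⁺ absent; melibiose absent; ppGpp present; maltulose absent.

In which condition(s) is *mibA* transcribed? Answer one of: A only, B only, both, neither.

both

Condition A:
Co²⁺ is absent, so MorK is active.
Melibiose is absent, so TemE is inactive.
ppGpp is absent, so HolG is inactive.
Maltulose is absent, so FenQ is active.
With repressor FenQ bound, *elnZ* is not transcribed.
So ElnZ is not produced.
Required activator ElnZ is absent, so *fenE* is not transcribed.
So FenE is not produced.
No repressor is bound and MorK is active, so *mibA* is transcribed.
→ *mibA* is ON in A.
Condition B:
Co²⁺ is absent, so MorK is active.
Melibiose is absent, so TemE is inactive.
ppGpp is present, so HolG is active.
Maltulose is absent, so FenQ is active.
With repressor FenQ bound, *elnZ* is not transcribed.
So ElnZ is not produced.
Required activator ElnZ is absent, so *fenE* is not transcribed.
So FenE is not produced.
No repressor is bound and MorK is active, so *mibA* is transcribed.
→ *mibA* is ON in B.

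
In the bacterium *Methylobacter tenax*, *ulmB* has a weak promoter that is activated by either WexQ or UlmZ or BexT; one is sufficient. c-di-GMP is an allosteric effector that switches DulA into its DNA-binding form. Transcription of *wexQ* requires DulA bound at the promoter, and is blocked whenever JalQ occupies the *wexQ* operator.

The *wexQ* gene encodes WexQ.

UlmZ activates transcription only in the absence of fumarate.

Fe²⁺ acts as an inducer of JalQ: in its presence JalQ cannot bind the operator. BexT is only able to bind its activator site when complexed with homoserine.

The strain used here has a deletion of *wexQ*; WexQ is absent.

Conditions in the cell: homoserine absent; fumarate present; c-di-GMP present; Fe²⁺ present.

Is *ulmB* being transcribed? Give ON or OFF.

OFF

WexQ is non-functional in this strain, so it has no effect.
Fumarate is present, so UlmZ is inactive.
Homoserine is absent, so BexT is inactive.
No activator is available at the *ulmB* promoter, so *ulmB* is not transcribed.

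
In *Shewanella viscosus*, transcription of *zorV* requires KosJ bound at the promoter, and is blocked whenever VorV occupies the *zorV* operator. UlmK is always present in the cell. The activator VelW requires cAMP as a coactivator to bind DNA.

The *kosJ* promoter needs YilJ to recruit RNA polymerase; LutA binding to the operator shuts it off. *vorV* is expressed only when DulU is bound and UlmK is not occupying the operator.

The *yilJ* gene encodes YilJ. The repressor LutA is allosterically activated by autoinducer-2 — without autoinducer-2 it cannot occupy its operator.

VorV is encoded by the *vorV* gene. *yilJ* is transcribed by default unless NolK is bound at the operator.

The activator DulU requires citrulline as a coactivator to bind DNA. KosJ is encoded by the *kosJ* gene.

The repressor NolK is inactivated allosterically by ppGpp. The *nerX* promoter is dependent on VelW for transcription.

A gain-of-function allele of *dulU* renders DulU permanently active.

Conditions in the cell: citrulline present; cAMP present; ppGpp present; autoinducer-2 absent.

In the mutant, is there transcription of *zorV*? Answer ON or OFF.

ON

ppGpp is present, so NolK is inactive.
With no repressor bound, *yilJ* is transcribed.
So YilJ is produced and active.
Autoinducer-2 is absent, so LutA is inactive.
No repressor is bound and YilJ is active, so *kosJ* is transcribed.
So KosJ is produced and active.
UlmK is produced constitutively and is active.
DulU is constitutively active in this strain.
With repressor UlmK bound, *vorV* is not transcribed.
So VorV is not produced.
No repressor is bound and KosJ is active, so *zorV* is transcribed.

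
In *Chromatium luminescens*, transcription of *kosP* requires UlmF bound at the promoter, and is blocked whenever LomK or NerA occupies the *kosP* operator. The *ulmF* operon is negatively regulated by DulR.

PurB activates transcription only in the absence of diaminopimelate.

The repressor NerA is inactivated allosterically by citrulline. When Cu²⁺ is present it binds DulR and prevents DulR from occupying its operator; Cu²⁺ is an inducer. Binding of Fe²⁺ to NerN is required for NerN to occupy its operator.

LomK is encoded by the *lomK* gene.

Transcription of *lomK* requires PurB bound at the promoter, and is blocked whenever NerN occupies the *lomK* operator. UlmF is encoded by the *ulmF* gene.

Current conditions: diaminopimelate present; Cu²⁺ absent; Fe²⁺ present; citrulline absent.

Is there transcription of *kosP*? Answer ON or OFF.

Cu²⁺ is absent, so DulR is active.
With repressor DulR bound, *ulmF* is not transcribed.
So UlmF is not produced.
Fe²⁺ is present, so NerN is active.
Diaminopimelate is present, so PurB is inactive.
With repressor NerN bound, *lomK* is not transcribed.
So LomK is not produced.
Citrulline is absent, so NerA is active.
With repressor NerA bound, *kosP* is not transcribed.

OFF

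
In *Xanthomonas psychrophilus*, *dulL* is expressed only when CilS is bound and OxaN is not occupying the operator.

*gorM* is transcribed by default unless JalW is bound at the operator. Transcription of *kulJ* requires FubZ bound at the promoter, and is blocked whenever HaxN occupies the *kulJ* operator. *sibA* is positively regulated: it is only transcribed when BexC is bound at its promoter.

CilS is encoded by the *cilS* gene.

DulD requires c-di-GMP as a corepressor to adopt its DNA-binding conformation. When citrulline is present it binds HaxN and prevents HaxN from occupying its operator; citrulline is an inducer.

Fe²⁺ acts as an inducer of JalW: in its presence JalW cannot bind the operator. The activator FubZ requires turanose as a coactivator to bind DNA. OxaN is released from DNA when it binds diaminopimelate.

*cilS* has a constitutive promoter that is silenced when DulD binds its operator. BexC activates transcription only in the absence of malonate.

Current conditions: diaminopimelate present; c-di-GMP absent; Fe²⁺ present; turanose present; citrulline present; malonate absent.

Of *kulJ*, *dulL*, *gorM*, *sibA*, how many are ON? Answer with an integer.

Citrulline is present, so HaxN is inactive.
Turanose is present, so FubZ is active.
No repressor is bound and FubZ is active, so *kulJ* is transcribed.
→ *kulJ* is ON.
c-di-GMP is absent, so DulD is inactive.
With no repressor bound, *cilS* is transcribed.
So CilS is produced and active.
Diaminopimelate is present, so OxaN is inactive.
No repressor is bound and CilS is active, so *dulL* is transcribed.
→ *dulL* is ON.
Fe²⁺ is present, so JalW is inactive.
With no repressor bound, *gorM* is transcribed.
→ *gorM* is ON.
Malonate is absent, so BexC is active.
No repressor is bound and BexC is active, so *sibA* is transcribed.
→ *sibA* is ON.
4 of the 4 genes are transcribed.

4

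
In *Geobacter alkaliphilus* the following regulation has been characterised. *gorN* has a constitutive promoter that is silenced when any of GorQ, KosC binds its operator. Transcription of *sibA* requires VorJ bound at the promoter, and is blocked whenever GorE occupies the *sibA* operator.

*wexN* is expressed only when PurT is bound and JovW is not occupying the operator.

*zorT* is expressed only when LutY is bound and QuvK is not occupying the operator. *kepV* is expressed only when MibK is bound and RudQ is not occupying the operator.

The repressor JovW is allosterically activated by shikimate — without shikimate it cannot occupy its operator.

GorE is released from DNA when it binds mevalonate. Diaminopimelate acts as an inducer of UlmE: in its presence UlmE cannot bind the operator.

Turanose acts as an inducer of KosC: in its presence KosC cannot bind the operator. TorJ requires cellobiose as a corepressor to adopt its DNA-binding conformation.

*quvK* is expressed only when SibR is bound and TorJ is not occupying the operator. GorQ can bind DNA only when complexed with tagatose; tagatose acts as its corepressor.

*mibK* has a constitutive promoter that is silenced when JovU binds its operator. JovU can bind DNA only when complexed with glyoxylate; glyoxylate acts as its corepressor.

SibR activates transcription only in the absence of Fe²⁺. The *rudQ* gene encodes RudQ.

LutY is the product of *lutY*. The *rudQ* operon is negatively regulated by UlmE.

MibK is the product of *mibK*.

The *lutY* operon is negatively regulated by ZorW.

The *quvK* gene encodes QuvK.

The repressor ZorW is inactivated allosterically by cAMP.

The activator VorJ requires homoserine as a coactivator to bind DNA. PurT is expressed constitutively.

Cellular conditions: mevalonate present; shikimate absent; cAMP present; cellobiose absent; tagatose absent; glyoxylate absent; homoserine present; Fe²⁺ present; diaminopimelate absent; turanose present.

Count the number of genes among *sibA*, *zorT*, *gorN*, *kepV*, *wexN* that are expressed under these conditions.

5

Homoserine is present, so VorJ is active.
Mevalonate is present, so GorE is inactive.
No repressor is bound and VorJ is active, so *sibA* is transcribed.
→ *sibA* is ON.
cAMP is present, so ZorW is inactive.
With no repressor bound, *lutY* is transcribed.
So LutY is produced and active.
Cellobiose is absent, so TorJ is inactive.
Fe²⁺ is present, so SibR is inactive.
Required activator SibR is absent, so *quvK* is not transcribed.
So QuvK is not produced.
No repressor is bound and LutY is active, so *zorT* is transcribed.
→ *zorT* is ON.
Tagatose is absent, so GorQ is inactive.
Turanose is present, so KosC is inactive.
With no repressor bound, *gorN* is transcribed.
→ *gorN* is ON.
Diaminopimelate is absent, so UlmE is active.
With repressor UlmE bound, *rudQ* is not transcribed.
So RudQ is not produced.
Glyoxylate is absent, so JovU is inactive.
With no repressor bound, *mibK* is transcribed.
So MibK is produced and active.
No repressor is bound and MibK is active, so *kepV* is transcribed.
→ *kepV* is ON.
Shikimate is absent, so JovW is inactive.
PurT is produced constitutively and is active.
No repressor is bound and PurT is active, so *wexN* is transcribed.
→ *wexN* is ON.
5 of the 5 genes are transcribed.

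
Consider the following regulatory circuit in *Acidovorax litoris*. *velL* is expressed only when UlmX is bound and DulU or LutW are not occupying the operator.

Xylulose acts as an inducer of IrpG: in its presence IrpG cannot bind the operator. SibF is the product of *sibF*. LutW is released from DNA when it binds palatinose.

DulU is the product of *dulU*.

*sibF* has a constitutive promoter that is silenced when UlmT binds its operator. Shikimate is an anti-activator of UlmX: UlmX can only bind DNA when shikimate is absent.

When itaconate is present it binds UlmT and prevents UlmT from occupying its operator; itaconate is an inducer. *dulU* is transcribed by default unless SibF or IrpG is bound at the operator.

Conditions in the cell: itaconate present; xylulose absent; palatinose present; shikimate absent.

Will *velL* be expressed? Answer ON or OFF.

ON

Itaconate is present, so UlmT is inactive.
With no repressor bound, *sibF* is transcribed.
So SibF is produced and active.
Xylulose is absent, so IrpG is active.
With repressor SibF bound, *dulU* is not transcribed.
So DulU is not produced.
Palatinose is present, so LutW is inactive.
Shikimate is absent, so UlmX is active.
No repressor is bound and UlmX is active, so *velL* is transcribed.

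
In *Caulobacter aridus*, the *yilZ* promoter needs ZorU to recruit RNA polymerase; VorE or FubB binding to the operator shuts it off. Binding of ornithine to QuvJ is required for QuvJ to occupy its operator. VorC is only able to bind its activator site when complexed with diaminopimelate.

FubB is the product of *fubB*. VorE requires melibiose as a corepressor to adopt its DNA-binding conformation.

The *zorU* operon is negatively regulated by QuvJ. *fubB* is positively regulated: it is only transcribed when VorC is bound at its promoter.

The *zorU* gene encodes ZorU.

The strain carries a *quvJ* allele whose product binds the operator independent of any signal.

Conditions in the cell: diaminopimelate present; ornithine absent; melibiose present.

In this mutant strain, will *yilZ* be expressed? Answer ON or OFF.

Melibiose is present, so VorE is active.
QuvJ is constitutively active in this strain.
With repressor QuvJ bound, *zorU* is not transcribed.
So ZorU is not produced.
Diaminopimelate is present, so VorC is active.
No repressor is bound and VorC is active, so *fubB* is transcribed.
So FubB is produced and active.
With repressor VorE bound, *yilZ* is not transcribed.

OFF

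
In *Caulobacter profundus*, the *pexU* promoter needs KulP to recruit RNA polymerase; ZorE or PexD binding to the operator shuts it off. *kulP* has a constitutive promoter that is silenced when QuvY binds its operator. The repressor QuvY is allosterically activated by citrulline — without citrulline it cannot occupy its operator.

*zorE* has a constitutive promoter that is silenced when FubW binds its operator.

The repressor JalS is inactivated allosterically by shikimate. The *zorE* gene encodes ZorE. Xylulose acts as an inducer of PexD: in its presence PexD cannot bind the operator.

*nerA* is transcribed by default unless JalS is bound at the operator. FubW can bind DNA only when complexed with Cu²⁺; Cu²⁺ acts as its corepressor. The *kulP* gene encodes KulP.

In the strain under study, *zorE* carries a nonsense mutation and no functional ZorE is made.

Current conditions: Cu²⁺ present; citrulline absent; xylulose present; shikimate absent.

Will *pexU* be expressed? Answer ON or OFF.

ZorE is non-functional in this strain, so it has no effect.
Citrulline is absent, so QuvY is inactive.
With no repressor bound, *kulP* is transcribed.
So KulP is produced and active.
Xylulose is present, so PexD is inactive.
No repressor is bound and KulP is active, so *pexU* is transcribed.

ON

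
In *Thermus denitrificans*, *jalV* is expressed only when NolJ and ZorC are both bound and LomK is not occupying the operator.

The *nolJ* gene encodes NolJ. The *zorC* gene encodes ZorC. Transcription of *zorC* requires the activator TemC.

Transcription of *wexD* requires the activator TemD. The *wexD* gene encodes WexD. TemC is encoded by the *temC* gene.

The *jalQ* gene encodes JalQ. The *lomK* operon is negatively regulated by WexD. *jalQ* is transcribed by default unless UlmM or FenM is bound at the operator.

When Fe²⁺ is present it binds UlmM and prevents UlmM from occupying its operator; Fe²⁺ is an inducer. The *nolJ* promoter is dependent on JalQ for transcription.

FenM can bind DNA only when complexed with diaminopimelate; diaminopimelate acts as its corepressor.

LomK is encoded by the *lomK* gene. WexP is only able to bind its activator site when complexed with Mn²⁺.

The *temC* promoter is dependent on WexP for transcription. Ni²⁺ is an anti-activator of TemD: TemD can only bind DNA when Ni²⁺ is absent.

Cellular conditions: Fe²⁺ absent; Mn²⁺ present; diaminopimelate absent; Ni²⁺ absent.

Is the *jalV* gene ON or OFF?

OFF

Fe²⁺ is absent, so UlmM is active.
Diaminopimelate is absent, so FenM is inactive.
With repressor UlmM bound, *jalQ* is not transcribed.
So JalQ is not produced.
Required activator JalQ is absent, so *nolJ* is not transcribed.
So NolJ is not produced.
Ni²⁺ is absent, so TemD is active.
No repressor is bound and TemD is active, so *wexD* is transcribed.
So WexD is produced and active.
With repressor WexD bound, *lomK* is not transcribed.
So LomK is not produced.
Mn²⁺ is present, so WexP is active.
No repressor is bound and WexP is active, so *temC* is transcribed.
So TemC is produced and active.
No repressor is bound and TemC is active, so *zorC* is transcribed.
So ZorC is produced and active.
Required activator NolJ is absent, so *jalV* is not transcribed.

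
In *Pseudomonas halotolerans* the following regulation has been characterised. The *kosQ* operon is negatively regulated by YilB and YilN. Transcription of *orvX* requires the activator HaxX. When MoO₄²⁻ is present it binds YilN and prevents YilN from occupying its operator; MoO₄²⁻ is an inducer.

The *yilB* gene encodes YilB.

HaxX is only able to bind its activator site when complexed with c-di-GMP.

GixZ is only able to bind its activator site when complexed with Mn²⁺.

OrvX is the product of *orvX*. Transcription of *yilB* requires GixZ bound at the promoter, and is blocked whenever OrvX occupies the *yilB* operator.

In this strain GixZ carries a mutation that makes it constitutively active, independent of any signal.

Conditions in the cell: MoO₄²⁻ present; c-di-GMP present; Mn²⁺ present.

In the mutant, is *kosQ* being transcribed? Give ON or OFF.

c-di-GMP is present, so HaxX is active.
No repressor is bound and HaxX is active, so *orvX* is transcribed.
So OrvX is produced and active.
GixZ is constitutively active in this strain.
With repressor OrvX bound, *yilB* is not transcribed.
So YilB is not produced.
MoO₄²⁻ is present, so YilN is inactive.
With no repressor bound, *kosQ* is transcribed.

ON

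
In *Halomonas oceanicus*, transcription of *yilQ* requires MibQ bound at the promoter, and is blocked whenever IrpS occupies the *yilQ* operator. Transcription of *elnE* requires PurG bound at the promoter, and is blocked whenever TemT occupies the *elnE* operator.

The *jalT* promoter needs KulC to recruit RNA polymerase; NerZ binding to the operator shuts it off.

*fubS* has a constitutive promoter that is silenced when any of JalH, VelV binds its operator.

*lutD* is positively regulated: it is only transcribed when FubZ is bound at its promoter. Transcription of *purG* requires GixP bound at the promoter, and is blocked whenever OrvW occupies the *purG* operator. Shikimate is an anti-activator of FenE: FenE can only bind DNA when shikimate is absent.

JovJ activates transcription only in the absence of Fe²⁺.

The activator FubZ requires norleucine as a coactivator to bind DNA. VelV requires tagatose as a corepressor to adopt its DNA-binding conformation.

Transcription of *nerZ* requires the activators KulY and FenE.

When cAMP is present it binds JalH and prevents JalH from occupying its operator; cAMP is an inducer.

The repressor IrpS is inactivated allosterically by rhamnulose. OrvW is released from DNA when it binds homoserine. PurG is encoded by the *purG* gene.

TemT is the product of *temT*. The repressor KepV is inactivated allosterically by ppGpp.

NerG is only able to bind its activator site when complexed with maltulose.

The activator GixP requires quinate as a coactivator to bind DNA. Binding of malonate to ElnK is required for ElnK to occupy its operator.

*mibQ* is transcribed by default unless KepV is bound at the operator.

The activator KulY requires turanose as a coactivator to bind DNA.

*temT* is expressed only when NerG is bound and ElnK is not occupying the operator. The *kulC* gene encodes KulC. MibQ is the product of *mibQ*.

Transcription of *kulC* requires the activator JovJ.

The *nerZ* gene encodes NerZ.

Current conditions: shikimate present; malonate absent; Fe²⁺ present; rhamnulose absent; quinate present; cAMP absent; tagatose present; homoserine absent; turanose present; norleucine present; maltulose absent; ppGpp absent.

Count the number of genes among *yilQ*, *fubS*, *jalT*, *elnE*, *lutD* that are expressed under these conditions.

1

Rhamnulose is absent, so IrpS is active.
ppGpp is absent, so KepV is active.
With repressor KepV bound, *mibQ* is not transcribed.
So MibQ is not produced.
With repressor IrpS bound, *yilQ* is not transcribed.
→ *yilQ* is OFF.
cAMP is absent, so JalH is active.
Tagatose is present, so VelV is active.
With repressor JalH bound, *fubS* is not transcribed.
→ *fubS* is OFF.
Fe²⁺ is present, so JovJ is inactive.
Required activator JovJ is absent, so *kulC* is not transcribed.
So KulC is not produced.
Turanose is present, so KulY is active.
Shikimate is present, so FenE is inactive.
Required activator FenE is absent, so *nerZ* is not transcribed.
So NerZ is not produced.
Required activator KulC is absent, so *jalT* is not transcribed.
→ *jalT* is OFF.
Homoserine is absent, so OrvW is active.
Quinate is present, so GixP is active.
With repressor OrvW bound, *purG* is not transcribed.
So PurG is not produced.
Maltulose is absent, so NerG is inactive.
Malonate is absent, so ElnK is inactive.
Required activator NerG is absent, so *temT* is not transcribed.
So TemT is not produced.
Required activator PurG is absent, so *elnE* is not transcribed.
→ *elnE* is OFF.
Norleucine is present, so FubZ is active.
No repressor is bound and FubZ is active, so *lutD* is transcribed.
→ *lutD* is ON.
1 of the 5 genes is transcribed.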